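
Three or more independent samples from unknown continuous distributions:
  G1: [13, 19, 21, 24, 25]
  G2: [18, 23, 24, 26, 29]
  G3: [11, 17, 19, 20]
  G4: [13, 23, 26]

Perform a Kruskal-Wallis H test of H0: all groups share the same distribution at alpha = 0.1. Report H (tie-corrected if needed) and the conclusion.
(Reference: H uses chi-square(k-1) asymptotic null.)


Step 1: Combine all N = 17 observations and assign midranks.
sorted (value, group, rank): (11,G3,1), (13,G1,2.5), (13,G4,2.5), (17,G3,4), (18,G2,5), (19,G1,6.5), (19,G3,6.5), (20,G3,8), (21,G1,9), (23,G2,10.5), (23,G4,10.5), (24,G1,12.5), (24,G2,12.5), (25,G1,14), (26,G2,15.5), (26,G4,15.5), (29,G2,17)
Step 2: Sum ranks within each group.
R_1 = 44.5 (n_1 = 5)
R_2 = 60.5 (n_2 = 5)
R_3 = 19.5 (n_3 = 4)
R_4 = 28.5 (n_4 = 3)
Step 3: H = 12/(N(N+1)) * sum(R_i^2/n_i) - 3(N+1)
     = 12/(17*18) * (44.5^2/5 + 60.5^2/5 + 19.5^2/4 + 28.5^2/3) - 3*18
     = 0.039216 * 1493.91 - 54
     = 4.584804.
Step 4: Ties present; correction factor C = 1 - 30/(17^3 - 17) = 0.993873. Corrected H = 4.584804 / 0.993873 = 4.613070.
Step 5: Under H0, H ~ chi^2(3); p-value = 0.202424.
Step 6: alpha = 0.1. fail to reject H0.

H = 4.6131, df = 3, p = 0.202424, fail to reject H0.


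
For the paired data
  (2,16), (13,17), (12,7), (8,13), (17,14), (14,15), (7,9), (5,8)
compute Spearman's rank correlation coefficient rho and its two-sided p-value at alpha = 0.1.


Step 1: Rank x and y separately (midranks; no ties here).
rank(x): 2->1, 13->6, 12->5, 8->4, 17->8, 14->7, 7->3, 5->2
rank(y): 16->7, 17->8, 7->1, 13->4, 14->5, 15->6, 9->3, 8->2
Step 2: d_i = R_x(i) - R_y(i); compute d_i^2.
  (1-7)^2=36, (6-8)^2=4, (5-1)^2=16, (4-4)^2=0, (8-5)^2=9, (7-6)^2=1, (3-3)^2=0, (2-2)^2=0
sum(d^2) = 66.
Step 3: rho = 1 - 6*66 / (8*(8^2 - 1)) = 1 - 396/504 = 0.214286.
Step 4: Under H0, t = rho * sqrt((n-2)/(1-rho^2)) = 0.5374 ~ t(6).
Step 5: Two-sided p-value from the t-distribution with 6 df = 0.610344.
Step 6: alpha = 0.1. fail to reject H0.

rho = 0.2143, p = 0.610344, fail to reject H0 at alpha = 0.1.


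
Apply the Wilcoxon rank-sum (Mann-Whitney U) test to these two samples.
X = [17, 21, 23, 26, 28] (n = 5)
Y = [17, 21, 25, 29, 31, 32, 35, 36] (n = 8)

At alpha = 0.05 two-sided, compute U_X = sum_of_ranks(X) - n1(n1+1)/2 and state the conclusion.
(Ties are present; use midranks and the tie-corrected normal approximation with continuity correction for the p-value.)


Step 1: Combine and sort all 13 observations; assign midranks.
sorted (value, group): (17,X), (17,Y), (21,X), (21,Y), (23,X), (25,Y), (26,X), (28,X), (29,Y), (31,Y), (32,Y), (35,Y), (36,Y)
ranks: 17->1.5, 17->1.5, 21->3.5, 21->3.5, 23->5, 25->6, 26->7, 28->8, 29->9, 31->10, 32->11, 35->12, 36->13
Step 2: Rank sum for X: R1 = 1.5 + 3.5 + 5 + 7 + 8 = 25.
Step 3: U_X = R1 - n1(n1+1)/2 = 25 - 5*6/2 = 25 - 15 = 10.
       U_Y = n1*n2 - U_X = 40 - 10 = 30.
Step 4: Ties are present, so use the tie-corrected normal approximation (with continuity correction) for the p-value.
Step 5: p-value = 0.163169; compare to alpha = 0.05. fail to reject H0.

U_X = 10, p = 0.163169, fail to reject H0 at alpha = 0.05.


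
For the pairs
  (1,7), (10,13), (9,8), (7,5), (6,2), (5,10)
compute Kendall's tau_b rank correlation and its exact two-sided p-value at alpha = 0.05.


Step 1: Enumerate the 15 unordered pairs (i,j) with i<j and classify each by sign(x_j-x_i) * sign(y_j-y_i).
  (1,2):dx=+9,dy=+6->C; (1,3):dx=+8,dy=+1->C; (1,4):dx=+6,dy=-2->D; (1,5):dx=+5,dy=-5->D
  (1,6):dx=+4,dy=+3->C; (2,3):dx=-1,dy=-5->C; (2,4):dx=-3,dy=-8->C; (2,5):dx=-4,dy=-11->C
  (2,6):dx=-5,dy=-3->C; (3,4):dx=-2,dy=-3->C; (3,5):dx=-3,dy=-6->C; (3,6):dx=-4,dy=+2->D
  (4,5):dx=-1,dy=-3->C; (4,6):dx=-2,dy=+5->D; (5,6):dx=-1,dy=+8->D
Step 2: C = 10, D = 5, total pairs = 15.
Step 3: tau = (C - D)/(n(n-1)/2) = (10 - 5)/15 = 0.333333.
Step 4: Exact two-sided p-value (enumerate n! = 720 permutations of y under H0): p = 0.469444.
Step 5: alpha = 0.05. fail to reject H0.

tau_b = 0.3333 (C=10, D=5), p = 0.469444, fail to reject H0.


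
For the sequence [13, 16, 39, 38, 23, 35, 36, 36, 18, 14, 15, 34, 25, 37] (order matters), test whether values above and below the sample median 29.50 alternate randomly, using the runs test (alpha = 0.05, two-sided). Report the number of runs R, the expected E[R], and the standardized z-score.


Step 1: Compute median = 29.50; label A = above, B = below.
Labels in order: BBAABAAABBBABA  (n_A = 7, n_B = 7)
Step 2: Count runs R = 8.
Step 3: Under H0 (random ordering), E[R] = 2*n_A*n_B/(n_A+n_B) + 1 = 2*7*7/14 + 1 = 8.0000.
        Var[R] = 2*n_A*n_B*(2*n_A*n_B - n_A - n_B) / ((n_A+n_B)^2 * (n_A+n_B-1)) = 8232/2548 = 3.2308.
        SD[R] = 1.7974.
Step 4: R = E[R], so z = 0 with no continuity correction.
Step 5: Two-sided p-value via normal approximation = 2*(1 - Phi(|z|)) = 1.000000.
Step 6: alpha = 0.05. fail to reject H0.

R = 8, z = 0.0000, p = 1.000000, fail to reject H0.


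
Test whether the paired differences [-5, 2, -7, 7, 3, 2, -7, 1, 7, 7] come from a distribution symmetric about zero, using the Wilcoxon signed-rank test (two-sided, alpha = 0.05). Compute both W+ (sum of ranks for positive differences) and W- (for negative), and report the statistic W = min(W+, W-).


Step 1: Drop any zero differences (none here) and take |d_i|.
|d| = [5, 2, 7, 7, 3, 2, 7, 1, 7, 7]
Step 2: Midrank |d_i| (ties get averaged ranks).
ranks: |5|->5, |2|->2.5, |7|->8, |7|->8, |3|->4, |2|->2.5, |7|->8, |1|->1, |7|->8, |7|->8
Step 3: Attach original signs; sum ranks with positive sign and with negative sign.
W+ = 2.5 + 8 + 4 + 2.5 + 1 + 8 + 8 = 34
W- = 5 + 8 + 8 = 21
(Check: W+ + W- = 55 should equal n(n+1)/2 = 55.)
Step 4: Test statistic W = min(W+, W-) = 21.
Step 5: Ties in |d|, so use the tie-corrected normal approximation.
        E[W] = n(n+1)/4 = 10*11/4 = 27.5.
        Tie groups: |d|=2 (t=2), |d|=7 (t=5); sum(t^3 - t) = 126.
        Var[W] = n(n+1)(2n+1)/24 - sum(t^3-t)/48 = 2310/24 - 126/48 = 93.625.
        z = (W - E[W]) / sqrt(Var[W]) = (21 - 27.5) / 9.6760 = -0.6718.
        Two-sided p = 2*Phi(z) = 0.501733.
Step 6: alpha = 0.05. fail to reject H0.

W+ = 34, W- = 21, W = min = 21, p = 0.501733, fail to reject H0.


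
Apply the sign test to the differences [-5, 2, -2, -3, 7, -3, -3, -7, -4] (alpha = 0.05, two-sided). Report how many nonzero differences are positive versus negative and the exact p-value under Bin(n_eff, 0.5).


Step 1: Discard zero differences. Original n = 9; n_eff = number of nonzero differences = 9.
Nonzero differences (with sign): -5, +2, -2, -3, +7, -3, -3, -7, -4
Step 2: Count signs: positive = 2, negative = 7.
Step 3: Under H0: P(positive) = 0.5, so the number of positives S ~ Bin(9, 0.5).
Step 4: Two-sided exact p-value = sum of Bin(9,0.5) probabilities at or below the observed probability = 0.179688.
Step 5: alpha = 0.05. fail to reject H0.

n_eff = 9, pos = 2, neg = 7, p = 0.179688, fail to reject H0.


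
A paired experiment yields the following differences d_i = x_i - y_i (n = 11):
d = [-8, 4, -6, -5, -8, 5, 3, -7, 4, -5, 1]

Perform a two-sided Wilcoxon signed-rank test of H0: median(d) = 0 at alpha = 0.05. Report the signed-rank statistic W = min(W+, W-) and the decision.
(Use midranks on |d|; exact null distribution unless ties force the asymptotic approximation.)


Step 1: Drop any zero differences (none here) and take |d_i|.
|d| = [8, 4, 6, 5, 8, 5, 3, 7, 4, 5, 1]
Step 2: Midrank |d_i| (ties get averaged ranks).
ranks: |8|->10.5, |4|->3.5, |6|->8, |5|->6, |8|->10.5, |5|->6, |3|->2, |7|->9, |4|->3.5, |5|->6, |1|->1
Step 3: Attach original signs; sum ranks with positive sign and with negative sign.
W+ = 3.5 + 6 + 2 + 3.5 + 1 = 16
W- = 10.5 + 8 + 6 + 10.5 + 9 + 6 = 50
(Check: W+ + W- = 66 should equal n(n+1)/2 = 66.)
Step 4: Test statistic W = min(W+, W-) = 16.
Step 5: Ties in |d|, so use the tie-corrected normal approximation.
        E[W] = n(n+1)/4 = 11*12/4 = 33.
        Tie groups: |d|=4 (t=2), |d|=5 (t=3), |d|=8 (t=2); sum(t^3 - t) = 36.
        Var[W] = n(n+1)(2n+1)/24 - sum(t^3-t)/48 = 3036/24 - 36/48 = 125.75.
        z = (W - E[W]) / sqrt(Var[W]) = (16 - 33) / 11.2138 = -1.5160.
        Two-sided p = 2*Phi(z) = 0.129523.
Step 6: alpha = 0.05. fail to reject H0.

W+ = 16, W- = 50, W = min = 16, p = 0.129523, fail to reject H0.


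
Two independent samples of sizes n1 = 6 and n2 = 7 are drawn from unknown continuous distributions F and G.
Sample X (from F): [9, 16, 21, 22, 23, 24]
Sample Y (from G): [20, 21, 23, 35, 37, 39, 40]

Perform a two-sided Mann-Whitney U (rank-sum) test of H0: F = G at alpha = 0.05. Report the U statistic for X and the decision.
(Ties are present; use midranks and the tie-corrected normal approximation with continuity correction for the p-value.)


Step 1: Combine and sort all 13 observations; assign midranks.
sorted (value, group): (9,X), (16,X), (20,Y), (21,X), (21,Y), (22,X), (23,X), (23,Y), (24,X), (35,Y), (37,Y), (39,Y), (40,Y)
ranks: 9->1, 16->2, 20->3, 21->4.5, 21->4.5, 22->6, 23->7.5, 23->7.5, 24->9, 35->10, 37->11, 39->12, 40->13
Step 2: Rank sum for X: R1 = 1 + 2 + 4.5 + 6 + 7.5 + 9 = 30.
Step 3: U_X = R1 - n1(n1+1)/2 = 30 - 6*7/2 = 30 - 21 = 9.
       U_Y = n1*n2 - U_X = 42 - 9 = 33.
Step 4: Ties are present, so use the tie-corrected normal approximation (with continuity correction) for the p-value.
Step 5: p-value = 0.099478; compare to alpha = 0.05. fail to reject H0.

U_X = 9, p = 0.099478, fail to reject H0 at alpha = 0.05.


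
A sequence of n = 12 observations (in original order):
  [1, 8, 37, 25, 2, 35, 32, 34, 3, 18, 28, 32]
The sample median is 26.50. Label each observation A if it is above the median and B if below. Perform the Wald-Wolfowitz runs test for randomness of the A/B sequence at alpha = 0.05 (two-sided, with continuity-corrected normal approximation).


Step 1: Compute median = 26.50; label A = above, B = below.
Labels in order: BBABBAAABBAA  (n_A = 6, n_B = 6)
Step 2: Count runs R = 6.
Step 3: Under H0 (random ordering), E[R] = 2*n_A*n_B/(n_A+n_B) + 1 = 2*6*6/12 + 1 = 7.0000.
        Var[R] = 2*n_A*n_B*(2*n_A*n_B - n_A - n_B) / ((n_A+n_B)^2 * (n_A+n_B-1)) = 4320/1584 = 2.7273.
        SD[R] = 1.6514.
Step 4: Continuity-corrected z = (R + 0.5 - E[R]) / SD[R] = (6 + 0.5 - 7.0000) / 1.6514 = -0.3028.
Step 5: Two-sided p-value via normal approximation = 2*(1 - Phi(|z|)) = 0.762069.
Step 6: alpha = 0.05. fail to reject H0.

R = 6, z = -0.3028, p = 0.762069, fail to reject H0.


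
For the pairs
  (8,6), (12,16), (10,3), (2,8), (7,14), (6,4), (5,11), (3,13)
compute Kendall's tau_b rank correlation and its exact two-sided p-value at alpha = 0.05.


Step 1: Enumerate the 28 unordered pairs (i,j) with i<j and classify each by sign(x_j-x_i) * sign(y_j-y_i).
  (1,2):dx=+4,dy=+10->C; (1,3):dx=+2,dy=-3->D; (1,4):dx=-6,dy=+2->D; (1,5):dx=-1,dy=+8->D
  (1,6):dx=-2,dy=-2->C; (1,7):dx=-3,dy=+5->D; (1,8):dx=-5,dy=+7->D; (2,3):dx=-2,dy=-13->C
  (2,4):dx=-10,dy=-8->C; (2,5):dx=-5,dy=-2->C; (2,6):dx=-6,dy=-12->C; (2,7):dx=-7,dy=-5->C
  (2,8):dx=-9,dy=-3->C; (3,4):dx=-8,dy=+5->D; (3,5):dx=-3,dy=+11->D; (3,6):dx=-4,dy=+1->D
  (3,7):dx=-5,dy=+8->D; (3,8):dx=-7,dy=+10->D; (4,5):dx=+5,dy=+6->C; (4,6):dx=+4,dy=-4->D
  (4,7):dx=+3,dy=+3->C; (4,8):dx=+1,dy=+5->C; (5,6):dx=-1,dy=-10->C; (5,7):dx=-2,dy=-3->C
  (5,8):dx=-4,dy=-1->C; (6,7):dx=-1,dy=+7->D; (6,8):dx=-3,dy=+9->D; (7,8):dx=-2,dy=+2->D
Step 2: C = 14, D = 14, total pairs = 28.
Step 3: tau = (C - D)/(n(n-1)/2) = (14 - 14)/28 = 0.000000.
Step 4: Exact two-sided p-value (enumerate n! = 40320 permutations of y under H0): p = 1.000000.
Step 5: alpha = 0.05. fail to reject H0.

tau_b = 0.0000 (C=14, D=14), p = 1.000000, fail to reject H0.


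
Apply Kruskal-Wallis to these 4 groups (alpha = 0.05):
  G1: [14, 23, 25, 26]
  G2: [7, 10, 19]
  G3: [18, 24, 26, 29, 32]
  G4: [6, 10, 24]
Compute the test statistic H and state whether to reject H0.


Step 1: Combine all N = 15 observations and assign midranks.
sorted (value, group, rank): (6,G4,1), (7,G2,2), (10,G2,3.5), (10,G4,3.5), (14,G1,5), (18,G3,6), (19,G2,7), (23,G1,8), (24,G3,9.5), (24,G4,9.5), (25,G1,11), (26,G1,12.5), (26,G3,12.5), (29,G3,14), (32,G3,15)
Step 2: Sum ranks within each group.
R_1 = 36.5 (n_1 = 4)
R_2 = 12.5 (n_2 = 3)
R_3 = 57 (n_3 = 5)
R_4 = 14 (n_4 = 3)
Step 3: H = 12/(N(N+1)) * sum(R_i^2/n_i) - 3(N+1)
     = 12/(15*16) * (36.5^2/4 + 12.5^2/3 + 57^2/5 + 14^2/3) - 3*16
     = 0.050000 * 1100.28 - 48
     = 7.013958.
Step 4: Ties present; correction factor C = 1 - 18/(15^3 - 15) = 0.994643. Corrected H = 7.013958 / 0.994643 = 7.051735.
Step 5: Under H0, H ~ chi^2(3); p-value = 0.070267.
Step 6: alpha = 0.05. fail to reject H0.

H = 7.0517, df = 3, p = 0.070267, fail to reject H0.


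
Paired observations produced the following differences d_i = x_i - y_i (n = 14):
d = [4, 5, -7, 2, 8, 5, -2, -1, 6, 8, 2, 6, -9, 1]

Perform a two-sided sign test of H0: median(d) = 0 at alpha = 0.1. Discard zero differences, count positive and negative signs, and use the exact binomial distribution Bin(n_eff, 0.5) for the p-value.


Step 1: Discard zero differences. Original n = 14; n_eff = number of nonzero differences = 14.
Nonzero differences (with sign): +4, +5, -7, +2, +8, +5, -2, -1, +6, +8, +2, +6, -9, +1
Step 2: Count signs: positive = 10, negative = 4.
Step 3: Under H0: P(positive) = 0.5, so the number of positives S ~ Bin(14, 0.5).
Step 4: Two-sided exact p-value = sum of Bin(14,0.5) probabilities at or below the observed probability = 0.179565.
Step 5: alpha = 0.1. fail to reject H0.

n_eff = 14, pos = 10, neg = 4, p = 0.179565, fail to reject H0.


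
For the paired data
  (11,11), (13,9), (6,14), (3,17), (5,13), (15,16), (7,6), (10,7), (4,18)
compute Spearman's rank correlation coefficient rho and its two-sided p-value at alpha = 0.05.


Step 1: Rank x and y separately (midranks; no ties here).
rank(x): 11->7, 13->8, 6->4, 3->1, 5->3, 15->9, 7->5, 10->6, 4->2
rank(y): 11->4, 9->3, 14->6, 17->8, 13->5, 16->7, 6->1, 7->2, 18->9
Step 2: d_i = R_x(i) - R_y(i); compute d_i^2.
  (7-4)^2=9, (8-3)^2=25, (4-6)^2=4, (1-8)^2=49, (3-5)^2=4, (9-7)^2=4, (5-1)^2=16, (6-2)^2=16, (2-9)^2=49
sum(d^2) = 176.
Step 3: rho = 1 - 6*176 / (9*(9^2 - 1)) = 1 - 1056/720 = -0.466667.
Step 4: Under H0, t = rho * sqrt((n-2)/(1-rho^2)) = -1.3960 ~ t(7).
Step 5: Two-sided p-value from the t-distribution with 7 df = 0.205386.
Step 6: alpha = 0.05. fail to reject H0.

rho = -0.4667, p = 0.205386, fail to reject H0 at alpha = 0.05.


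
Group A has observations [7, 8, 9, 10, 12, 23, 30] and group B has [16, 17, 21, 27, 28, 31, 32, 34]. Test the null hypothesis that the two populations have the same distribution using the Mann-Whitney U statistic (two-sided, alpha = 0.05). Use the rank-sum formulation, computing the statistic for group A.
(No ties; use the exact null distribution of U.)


Step 1: Combine and sort all 15 observations; assign midranks.
sorted (value, group): (7,X), (8,X), (9,X), (10,X), (12,X), (16,Y), (17,Y), (21,Y), (23,X), (27,Y), (28,Y), (30,X), (31,Y), (32,Y), (34,Y)
ranks: 7->1, 8->2, 9->3, 10->4, 12->5, 16->6, 17->7, 21->8, 23->9, 27->10, 28->11, 30->12, 31->13, 32->14, 34->15
Step 2: Rank sum for X: R1 = 1 + 2 + 3 + 4 + 5 + 9 + 12 = 36.
Step 3: U_X = R1 - n1(n1+1)/2 = 36 - 7*8/2 = 36 - 28 = 8.
       U_Y = n1*n2 - U_X = 56 - 8 = 48.
Step 4: No ties, so the exact null distribution of U (based on enumerating the C(15,7) = 6435 equally likely rank assignments) gives the two-sided p-value.
Step 5: p-value = 0.020513; compare to alpha = 0.05. reject H0.

U_X = 8, p = 0.020513, reject H0 at alpha = 0.05.


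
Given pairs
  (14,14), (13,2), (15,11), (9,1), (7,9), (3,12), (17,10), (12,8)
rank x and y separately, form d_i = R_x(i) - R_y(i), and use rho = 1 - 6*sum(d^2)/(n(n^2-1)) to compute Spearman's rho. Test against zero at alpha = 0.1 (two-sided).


Step 1: Rank x and y separately (midranks; no ties here).
rank(x): 14->6, 13->5, 15->7, 9->3, 7->2, 3->1, 17->8, 12->4
rank(y): 14->8, 2->2, 11->6, 1->1, 9->4, 12->7, 10->5, 8->3
Step 2: d_i = R_x(i) - R_y(i); compute d_i^2.
  (6-8)^2=4, (5-2)^2=9, (7-6)^2=1, (3-1)^2=4, (2-4)^2=4, (1-7)^2=36, (8-5)^2=9, (4-3)^2=1
sum(d^2) = 68.
Step 3: rho = 1 - 6*68 / (8*(8^2 - 1)) = 1 - 408/504 = 0.190476.
Step 4: Under H0, t = rho * sqrt((n-2)/(1-rho^2)) = 0.4753 ~ t(6).
Step 5: Two-sided p-value from the t-distribution with 6 df = 0.651401.
Step 6: alpha = 0.1. fail to reject H0.

rho = 0.1905, p = 0.651401, fail to reject H0 at alpha = 0.1.


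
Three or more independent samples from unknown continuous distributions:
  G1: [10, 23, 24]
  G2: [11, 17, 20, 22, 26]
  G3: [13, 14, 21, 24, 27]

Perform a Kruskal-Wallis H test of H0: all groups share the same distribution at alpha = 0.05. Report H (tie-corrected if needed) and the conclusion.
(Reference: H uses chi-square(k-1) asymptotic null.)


Step 1: Combine all N = 13 observations and assign midranks.
sorted (value, group, rank): (10,G1,1), (11,G2,2), (13,G3,3), (14,G3,4), (17,G2,5), (20,G2,6), (21,G3,7), (22,G2,8), (23,G1,9), (24,G1,10.5), (24,G3,10.5), (26,G2,12), (27,G3,13)
Step 2: Sum ranks within each group.
R_1 = 20.5 (n_1 = 3)
R_2 = 33 (n_2 = 5)
R_3 = 37.5 (n_3 = 5)
Step 3: H = 12/(N(N+1)) * sum(R_i^2/n_i) - 3(N+1)
     = 12/(13*14) * (20.5^2/3 + 33^2/5 + 37.5^2/5) - 3*14
     = 0.065934 * 639.133 - 42
     = 0.140659.
Step 4: Ties present; correction factor C = 1 - 6/(13^3 - 13) = 0.997253. Corrected H = 0.140659 / 0.997253 = 0.141047.
Step 5: Under H0, H ~ chi^2(2); p-value = 0.931906.
Step 6: alpha = 0.05. fail to reject H0.

H = 0.1410, df = 2, p = 0.931906, fail to reject H0.


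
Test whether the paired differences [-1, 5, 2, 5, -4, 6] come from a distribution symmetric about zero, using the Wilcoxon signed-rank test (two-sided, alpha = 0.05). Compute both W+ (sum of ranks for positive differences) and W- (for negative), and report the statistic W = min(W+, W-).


Step 1: Drop any zero differences (none here) and take |d_i|.
|d| = [1, 5, 2, 5, 4, 6]
Step 2: Midrank |d_i| (ties get averaged ranks).
ranks: |1|->1, |5|->4.5, |2|->2, |5|->4.5, |4|->3, |6|->6
Step 3: Attach original signs; sum ranks with positive sign and with negative sign.
W+ = 4.5 + 2 + 4.5 + 6 = 17
W- = 1 + 3 = 4
(Check: W+ + W- = 21 should equal n(n+1)/2 = 21.)
Step 4: Test statistic W = min(W+, W-) = 4.
Step 5: Ties in |d|, so use the tie-corrected normal approximation.
        E[W] = n(n+1)/4 = 6*7/4 = 10.5.
        Tie groups: |d|=5 (t=2); sum(t^3 - t) = 6.
        Var[W] = n(n+1)(2n+1)/24 - sum(t^3-t)/48 = 546/24 - 6/48 = 22.625.
        z = (W - E[W]) / sqrt(Var[W]) = (4 - 10.5) / 4.7566 = -1.3665.
        Two-sided p = 2*Phi(z) = 0.171773.
Step 6: alpha = 0.05. fail to reject H0.

W+ = 17, W- = 4, W = min = 4, p = 0.171773, fail to reject H0.


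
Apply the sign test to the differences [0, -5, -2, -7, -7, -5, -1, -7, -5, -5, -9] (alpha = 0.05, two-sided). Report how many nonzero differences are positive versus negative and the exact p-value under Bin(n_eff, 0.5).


Step 1: Discard zero differences. Original n = 11; n_eff = number of nonzero differences = 10.
Nonzero differences (with sign): -5, -2, -7, -7, -5, -1, -7, -5, -5, -9
Step 2: Count signs: positive = 0, negative = 10.
Step 3: Under H0: P(positive) = 0.5, so the number of positives S ~ Bin(10, 0.5).
Step 4: Two-sided exact p-value = sum of Bin(10,0.5) probabilities at or below the observed probability = 0.001953.
Step 5: alpha = 0.05. reject H0.

n_eff = 10, pos = 0, neg = 10, p = 0.001953, reject H0.


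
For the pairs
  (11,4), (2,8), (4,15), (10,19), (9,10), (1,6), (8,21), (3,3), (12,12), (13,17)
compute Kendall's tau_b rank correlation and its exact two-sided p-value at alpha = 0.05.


Step 1: Enumerate the 45 unordered pairs (i,j) with i<j and classify each by sign(x_j-x_i) * sign(y_j-y_i).
  (1,2):dx=-9,dy=+4->D; (1,3):dx=-7,dy=+11->D; (1,4):dx=-1,dy=+15->D; (1,5):dx=-2,dy=+6->D
  (1,6):dx=-10,dy=+2->D; (1,7):dx=-3,dy=+17->D; (1,8):dx=-8,dy=-1->C; (1,9):dx=+1,dy=+8->C
  (1,10):dx=+2,dy=+13->C; (2,3):dx=+2,dy=+7->C; (2,4):dx=+8,dy=+11->C; (2,5):dx=+7,dy=+2->C
  (2,6):dx=-1,dy=-2->C; (2,7):dx=+6,dy=+13->C; (2,8):dx=+1,dy=-5->D; (2,9):dx=+10,dy=+4->C
  (2,10):dx=+11,dy=+9->C; (3,4):dx=+6,dy=+4->C; (3,5):dx=+5,dy=-5->D; (3,6):dx=-3,dy=-9->C
  (3,7):dx=+4,dy=+6->C; (3,8):dx=-1,dy=-12->C; (3,9):dx=+8,dy=-3->D; (3,10):dx=+9,dy=+2->C
  (4,5):dx=-1,dy=-9->C; (4,6):dx=-9,dy=-13->C; (4,7):dx=-2,dy=+2->D; (4,8):dx=-7,dy=-16->C
  (4,9):dx=+2,dy=-7->D; (4,10):dx=+3,dy=-2->D; (5,6):dx=-8,dy=-4->C; (5,7):dx=-1,dy=+11->D
  (5,8):dx=-6,dy=-7->C; (5,9):dx=+3,dy=+2->C; (5,10):dx=+4,dy=+7->C; (6,7):dx=+7,dy=+15->C
  (6,8):dx=+2,dy=-3->D; (6,9):dx=+11,dy=+6->C; (6,10):dx=+12,dy=+11->C; (7,8):dx=-5,dy=-18->C
  (7,9):dx=+4,dy=-9->D; (7,10):dx=+5,dy=-4->D; (8,9):dx=+9,dy=+9->C; (8,10):dx=+10,dy=+14->C
  (9,10):dx=+1,dy=+5->C
Step 2: C = 29, D = 16, total pairs = 45.
Step 3: tau = (C - D)/(n(n-1)/2) = (29 - 16)/45 = 0.288889.
Step 4: Exact two-sided p-value (enumerate n! = 3628800 permutations of y under H0): p = 0.291248.
Step 5: alpha = 0.05. fail to reject H0.

tau_b = 0.2889 (C=29, D=16), p = 0.291248, fail to reject H0.


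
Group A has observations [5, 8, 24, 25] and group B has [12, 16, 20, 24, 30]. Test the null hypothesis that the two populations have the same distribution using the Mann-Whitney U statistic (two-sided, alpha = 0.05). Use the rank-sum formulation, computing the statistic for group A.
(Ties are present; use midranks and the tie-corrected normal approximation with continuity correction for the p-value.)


Step 1: Combine and sort all 9 observations; assign midranks.
sorted (value, group): (5,X), (8,X), (12,Y), (16,Y), (20,Y), (24,X), (24,Y), (25,X), (30,Y)
ranks: 5->1, 8->2, 12->3, 16->4, 20->5, 24->6.5, 24->6.5, 25->8, 30->9
Step 2: Rank sum for X: R1 = 1 + 2 + 6.5 + 8 = 17.5.
Step 3: U_X = R1 - n1(n1+1)/2 = 17.5 - 4*5/2 = 17.5 - 10 = 7.5.
       U_Y = n1*n2 - U_X = 20 - 7.5 = 12.5.
Step 4: Ties are present, so use the tie-corrected normal approximation (with continuity correction) for the p-value.
Step 5: p-value = 0.622753; compare to alpha = 0.05. fail to reject H0.

U_X = 7.5, p = 0.622753, fail to reject H0 at alpha = 0.05.


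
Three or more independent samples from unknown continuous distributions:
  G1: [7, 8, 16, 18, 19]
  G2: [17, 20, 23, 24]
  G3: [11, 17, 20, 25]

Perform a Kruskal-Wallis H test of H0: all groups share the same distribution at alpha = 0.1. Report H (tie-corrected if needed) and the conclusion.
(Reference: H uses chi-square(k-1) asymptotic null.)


Step 1: Combine all N = 13 observations and assign midranks.
sorted (value, group, rank): (7,G1,1), (8,G1,2), (11,G3,3), (16,G1,4), (17,G2,5.5), (17,G3,5.5), (18,G1,7), (19,G1,8), (20,G2,9.5), (20,G3,9.5), (23,G2,11), (24,G2,12), (25,G3,13)
Step 2: Sum ranks within each group.
R_1 = 22 (n_1 = 5)
R_2 = 38 (n_2 = 4)
R_3 = 31 (n_3 = 4)
Step 3: H = 12/(N(N+1)) * sum(R_i^2/n_i) - 3(N+1)
     = 12/(13*14) * (22^2/5 + 38^2/4 + 31^2/4) - 3*14
     = 0.065934 * 698.05 - 42
     = 4.025275.
Step 4: Ties present; correction factor C = 1 - 12/(13^3 - 13) = 0.994505. Corrected H = 4.025275 / 0.994505 = 4.047514.
Step 5: Under H0, H ~ chi^2(2); p-value = 0.132158.
Step 6: alpha = 0.1. fail to reject H0.

H = 4.0475, df = 2, p = 0.132158, fail to reject H0.


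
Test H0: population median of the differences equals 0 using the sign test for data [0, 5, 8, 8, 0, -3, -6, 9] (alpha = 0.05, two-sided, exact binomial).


Step 1: Discard zero differences. Original n = 8; n_eff = number of nonzero differences = 6.
Nonzero differences (with sign): +5, +8, +8, -3, -6, +9
Step 2: Count signs: positive = 4, negative = 2.
Step 3: Under H0: P(positive) = 0.5, so the number of positives S ~ Bin(6, 0.5).
Step 4: Two-sided exact p-value = sum of Bin(6,0.5) probabilities at or below the observed probability = 0.687500.
Step 5: alpha = 0.05. fail to reject H0.

n_eff = 6, pos = 4, neg = 2, p = 0.687500, fail to reject H0.


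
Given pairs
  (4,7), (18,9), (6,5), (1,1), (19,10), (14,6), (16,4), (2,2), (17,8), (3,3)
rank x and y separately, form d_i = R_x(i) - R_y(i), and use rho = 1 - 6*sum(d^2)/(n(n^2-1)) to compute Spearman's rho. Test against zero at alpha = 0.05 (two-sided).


Step 1: Rank x and y separately (midranks; no ties here).
rank(x): 4->4, 18->9, 6->5, 1->1, 19->10, 14->6, 16->7, 2->2, 17->8, 3->3
rank(y): 7->7, 9->9, 5->5, 1->1, 10->10, 6->6, 4->4, 2->2, 8->8, 3->3
Step 2: d_i = R_x(i) - R_y(i); compute d_i^2.
  (4-7)^2=9, (9-9)^2=0, (5-5)^2=0, (1-1)^2=0, (10-10)^2=0, (6-6)^2=0, (7-4)^2=9, (2-2)^2=0, (8-8)^2=0, (3-3)^2=0
sum(d^2) = 18.
Step 3: rho = 1 - 6*18 / (10*(10^2 - 1)) = 1 - 108/990 = 0.890909.
Step 4: Under H0, t = rho * sqrt((n-2)/(1-rho^2)) = 5.5482 ~ t(8).
Step 5: Two-sided p-value from the t-distribution with 8 df = 0.000542.
Step 6: alpha = 0.05. reject H0.

rho = 0.8909, p = 0.000542, reject H0 at alpha = 0.05.


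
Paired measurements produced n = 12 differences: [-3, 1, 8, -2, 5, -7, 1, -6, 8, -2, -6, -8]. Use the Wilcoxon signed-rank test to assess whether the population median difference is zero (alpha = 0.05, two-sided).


Step 1: Drop any zero differences (none here) and take |d_i|.
|d| = [3, 1, 8, 2, 5, 7, 1, 6, 8, 2, 6, 8]
Step 2: Midrank |d_i| (ties get averaged ranks).
ranks: |3|->5, |1|->1.5, |8|->11, |2|->3.5, |5|->6, |7|->9, |1|->1.5, |6|->7.5, |8|->11, |2|->3.5, |6|->7.5, |8|->11
Step 3: Attach original signs; sum ranks with positive sign and with negative sign.
W+ = 1.5 + 11 + 6 + 1.5 + 11 = 31
W- = 5 + 3.5 + 9 + 7.5 + 3.5 + 7.5 + 11 = 47
(Check: W+ + W- = 78 should equal n(n+1)/2 = 78.)
Step 4: Test statistic W = min(W+, W-) = 31.
Step 5: Ties in |d|, so use the tie-corrected normal approximation.
        E[W] = n(n+1)/4 = 12*13/4 = 39.
        Tie groups: |d|=1 (t=2), |d|=2 (t=2), |d|=6 (t=2), |d|=8 (t=3); sum(t^3 - t) = 42.
        Var[W] = n(n+1)(2n+1)/24 - sum(t^3-t)/48 = 3900/24 - 42/48 = 161.625.
        z = (W - E[W]) / sqrt(Var[W]) = (31 - 39) / 12.7132 = -0.6293.
        Two-sided p = 2*Phi(z) = 0.529174.
Step 6: alpha = 0.05. fail to reject H0.

W+ = 31, W- = 47, W = min = 31, p = 0.529174, fail to reject H0.


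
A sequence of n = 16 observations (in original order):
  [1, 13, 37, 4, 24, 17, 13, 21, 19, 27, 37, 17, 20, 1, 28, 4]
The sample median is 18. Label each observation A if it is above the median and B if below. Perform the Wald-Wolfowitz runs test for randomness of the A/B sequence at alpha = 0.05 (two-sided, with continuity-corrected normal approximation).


Step 1: Compute median = 18; label A = above, B = below.
Labels in order: BBABABBAAAABABAB  (n_A = 8, n_B = 8)
Step 2: Count runs R = 11.
Step 3: Under H0 (random ordering), E[R] = 2*n_A*n_B/(n_A+n_B) + 1 = 2*8*8/16 + 1 = 9.0000.
        Var[R] = 2*n_A*n_B*(2*n_A*n_B - n_A - n_B) / ((n_A+n_B)^2 * (n_A+n_B-1)) = 14336/3840 = 3.7333.
        SD[R] = 1.9322.
Step 4: Continuity-corrected z = (R - 0.5 - E[R]) / SD[R] = (11 - 0.5 - 9.0000) / 1.9322 = 0.7763.
Step 5: Two-sided p-value via normal approximation = 2*(1 - Phi(|z|)) = 0.437558.
Step 6: alpha = 0.05. fail to reject H0.

R = 11, z = 0.7763, p = 0.437558, fail to reject H0.


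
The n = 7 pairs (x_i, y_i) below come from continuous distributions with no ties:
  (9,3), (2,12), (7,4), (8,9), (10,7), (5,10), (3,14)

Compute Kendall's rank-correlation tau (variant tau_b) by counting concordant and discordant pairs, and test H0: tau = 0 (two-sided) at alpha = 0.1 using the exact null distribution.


Step 1: Enumerate the 21 unordered pairs (i,j) with i<j and classify each by sign(x_j-x_i) * sign(y_j-y_i).
  (1,2):dx=-7,dy=+9->D; (1,3):dx=-2,dy=+1->D; (1,4):dx=-1,dy=+6->D; (1,5):dx=+1,dy=+4->C
  (1,6):dx=-4,dy=+7->D; (1,7):dx=-6,dy=+11->D; (2,3):dx=+5,dy=-8->D; (2,4):dx=+6,dy=-3->D
  (2,5):dx=+8,dy=-5->D; (2,6):dx=+3,dy=-2->D; (2,7):dx=+1,dy=+2->C; (3,4):dx=+1,dy=+5->C
  (3,5):dx=+3,dy=+3->C; (3,6):dx=-2,dy=+6->D; (3,7):dx=-4,dy=+10->D; (4,5):dx=+2,dy=-2->D
  (4,6):dx=-3,dy=+1->D; (4,7):dx=-5,dy=+5->D; (5,6):dx=-5,dy=+3->D; (5,7):dx=-7,dy=+7->D
  (6,7):dx=-2,dy=+4->D
Step 2: C = 4, D = 17, total pairs = 21.
Step 3: tau = (C - D)/(n(n-1)/2) = (4 - 17)/21 = -0.619048.
Step 4: Exact two-sided p-value (enumerate n! = 5040 permutations of y under H0): p = 0.069048.
Step 5: alpha = 0.1. reject H0.

tau_b = -0.6190 (C=4, D=17), p = 0.069048, reject H0.


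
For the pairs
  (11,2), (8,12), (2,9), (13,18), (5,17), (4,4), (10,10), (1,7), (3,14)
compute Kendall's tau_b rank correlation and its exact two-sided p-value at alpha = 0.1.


Step 1: Enumerate the 36 unordered pairs (i,j) with i<j and classify each by sign(x_j-x_i) * sign(y_j-y_i).
  (1,2):dx=-3,dy=+10->D; (1,3):dx=-9,dy=+7->D; (1,4):dx=+2,dy=+16->C; (1,5):dx=-6,dy=+15->D
  (1,6):dx=-7,dy=+2->D; (1,7):dx=-1,dy=+8->D; (1,8):dx=-10,dy=+5->D; (1,9):dx=-8,dy=+12->D
  (2,3):dx=-6,dy=-3->C; (2,4):dx=+5,dy=+6->C; (2,5):dx=-3,dy=+5->D; (2,6):dx=-4,dy=-8->C
  (2,7):dx=+2,dy=-2->D; (2,8):dx=-7,dy=-5->C; (2,9):dx=-5,dy=+2->D; (3,4):dx=+11,dy=+9->C
  (3,5):dx=+3,dy=+8->C; (3,6):dx=+2,dy=-5->D; (3,7):dx=+8,dy=+1->C; (3,8):dx=-1,dy=-2->C
  (3,9):dx=+1,dy=+5->C; (4,5):dx=-8,dy=-1->C; (4,6):dx=-9,dy=-14->C; (4,7):dx=-3,dy=-8->C
  (4,8):dx=-12,dy=-11->C; (4,9):dx=-10,dy=-4->C; (5,6):dx=-1,dy=-13->C; (5,7):dx=+5,dy=-7->D
  (5,8):dx=-4,dy=-10->C; (5,9):dx=-2,dy=-3->C; (6,7):dx=+6,dy=+6->C; (6,8):dx=-3,dy=+3->D
  (6,9):dx=-1,dy=+10->D; (7,8):dx=-9,dy=-3->C; (7,9):dx=-7,dy=+4->D; (8,9):dx=+2,dy=+7->C
Step 2: C = 21, D = 15, total pairs = 36.
Step 3: tau = (C - D)/(n(n-1)/2) = (21 - 15)/36 = 0.166667.
Step 4: Exact two-sided p-value (enumerate n! = 362880 permutations of y under H0): p = 0.612202.
Step 5: alpha = 0.1. fail to reject H0.

tau_b = 0.1667 (C=21, D=15), p = 0.612202, fail to reject H0.


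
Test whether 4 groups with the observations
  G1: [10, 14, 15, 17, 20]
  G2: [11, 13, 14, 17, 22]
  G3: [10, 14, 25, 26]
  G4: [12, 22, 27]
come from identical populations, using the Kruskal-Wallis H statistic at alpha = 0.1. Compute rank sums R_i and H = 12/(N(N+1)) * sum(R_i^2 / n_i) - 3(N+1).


Step 1: Combine all N = 17 observations and assign midranks.
sorted (value, group, rank): (10,G1,1.5), (10,G3,1.5), (11,G2,3), (12,G4,4), (13,G2,5), (14,G1,7), (14,G2,7), (14,G3,7), (15,G1,9), (17,G1,10.5), (17,G2,10.5), (20,G1,12), (22,G2,13.5), (22,G4,13.5), (25,G3,15), (26,G3,16), (27,G4,17)
Step 2: Sum ranks within each group.
R_1 = 40 (n_1 = 5)
R_2 = 39 (n_2 = 5)
R_3 = 39.5 (n_3 = 4)
R_4 = 34.5 (n_4 = 3)
Step 3: H = 12/(N(N+1)) * sum(R_i^2/n_i) - 3(N+1)
     = 12/(17*18) * (40^2/5 + 39^2/5 + 39.5^2/4 + 34.5^2/3) - 3*18
     = 0.039216 * 1411.01 - 54
     = 1.333824.
Step 4: Ties present; correction factor C = 1 - 42/(17^3 - 17) = 0.991422. Corrected H = 1.333824 / 0.991422 = 1.345365.
Step 5: Under H0, H ~ chi^2(3); p-value = 0.718390.
Step 6: alpha = 0.1. fail to reject H0.

H = 1.3454, df = 3, p = 0.718390, fail to reject H0.


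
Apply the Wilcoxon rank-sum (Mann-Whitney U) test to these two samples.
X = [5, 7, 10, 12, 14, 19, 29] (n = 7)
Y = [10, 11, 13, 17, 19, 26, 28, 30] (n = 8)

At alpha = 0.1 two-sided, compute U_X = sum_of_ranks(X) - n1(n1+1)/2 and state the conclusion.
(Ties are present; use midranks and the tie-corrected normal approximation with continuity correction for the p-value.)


Step 1: Combine and sort all 15 observations; assign midranks.
sorted (value, group): (5,X), (7,X), (10,X), (10,Y), (11,Y), (12,X), (13,Y), (14,X), (17,Y), (19,X), (19,Y), (26,Y), (28,Y), (29,X), (30,Y)
ranks: 5->1, 7->2, 10->3.5, 10->3.5, 11->5, 12->6, 13->7, 14->8, 17->9, 19->10.5, 19->10.5, 26->12, 28->13, 29->14, 30->15
Step 2: Rank sum for X: R1 = 1 + 2 + 3.5 + 6 + 8 + 10.5 + 14 = 45.
Step 3: U_X = R1 - n1(n1+1)/2 = 45 - 7*8/2 = 45 - 28 = 17.
       U_Y = n1*n2 - U_X = 56 - 17 = 39.
Step 4: Ties are present, so use the tie-corrected normal approximation (with continuity correction) for the p-value.
Step 5: p-value = 0.223485; compare to alpha = 0.1. fail to reject H0.

U_X = 17, p = 0.223485, fail to reject H0 at alpha = 0.1.


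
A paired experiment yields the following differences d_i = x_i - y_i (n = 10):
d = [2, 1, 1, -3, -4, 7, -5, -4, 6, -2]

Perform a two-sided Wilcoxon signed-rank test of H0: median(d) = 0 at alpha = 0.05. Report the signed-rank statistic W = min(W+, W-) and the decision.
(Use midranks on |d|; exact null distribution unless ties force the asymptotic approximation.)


Step 1: Drop any zero differences (none here) and take |d_i|.
|d| = [2, 1, 1, 3, 4, 7, 5, 4, 6, 2]
Step 2: Midrank |d_i| (ties get averaged ranks).
ranks: |2|->3.5, |1|->1.5, |1|->1.5, |3|->5, |4|->6.5, |7|->10, |5|->8, |4|->6.5, |6|->9, |2|->3.5
Step 3: Attach original signs; sum ranks with positive sign and with negative sign.
W+ = 3.5 + 1.5 + 1.5 + 10 + 9 = 25.5
W- = 5 + 6.5 + 8 + 6.5 + 3.5 = 29.5
(Check: W+ + W- = 55 should equal n(n+1)/2 = 55.)
Step 4: Test statistic W = min(W+, W-) = 25.5.
Step 5: Ties in |d|, so use the tie-corrected normal approximation.
        E[W] = n(n+1)/4 = 10*11/4 = 27.5.
        Tie groups: |d|=1 (t=2), |d|=2 (t=2), |d|=4 (t=2); sum(t^3 - t) = 18.
        Var[W] = n(n+1)(2n+1)/24 - sum(t^3-t)/48 = 2310/24 - 18/48 = 95.875.
        z = (W - E[W]) / sqrt(Var[W]) = (25.5 - 27.5) / 9.7916 = -0.2043.
        Two-sided p = 2*Phi(z) = 0.838153.
Step 6: alpha = 0.05. fail to reject H0.

W+ = 25.5, W- = 29.5, W = min = 25.5, p = 0.838153, fail to reject H0.


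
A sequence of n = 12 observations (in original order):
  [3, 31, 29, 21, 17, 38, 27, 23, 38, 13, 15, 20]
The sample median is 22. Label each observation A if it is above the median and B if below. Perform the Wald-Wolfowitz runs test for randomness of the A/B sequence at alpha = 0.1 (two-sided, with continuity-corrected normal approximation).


Step 1: Compute median = 22; label A = above, B = below.
Labels in order: BAABBAAAABBB  (n_A = 6, n_B = 6)
Step 2: Count runs R = 5.
Step 3: Under H0 (random ordering), E[R] = 2*n_A*n_B/(n_A+n_B) + 1 = 2*6*6/12 + 1 = 7.0000.
        Var[R] = 2*n_A*n_B*(2*n_A*n_B - n_A - n_B) / ((n_A+n_B)^2 * (n_A+n_B-1)) = 4320/1584 = 2.7273.
        SD[R] = 1.6514.
Step 4: Continuity-corrected z = (R + 0.5 - E[R]) / SD[R] = (5 + 0.5 - 7.0000) / 1.6514 = -0.9083.
Step 5: Two-sided p-value via normal approximation = 2*(1 - Phi(|z|)) = 0.363722.
Step 6: alpha = 0.1. fail to reject H0.

R = 5, z = -0.9083, p = 0.363722, fail to reject H0.


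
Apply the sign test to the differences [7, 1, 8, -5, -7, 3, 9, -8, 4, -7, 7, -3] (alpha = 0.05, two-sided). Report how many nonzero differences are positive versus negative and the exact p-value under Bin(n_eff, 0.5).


Step 1: Discard zero differences. Original n = 12; n_eff = number of nonzero differences = 12.
Nonzero differences (with sign): +7, +1, +8, -5, -7, +3, +9, -8, +4, -7, +7, -3
Step 2: Count signs: positive = 7, negative = 5.
Step 3: Under H0: P(positive) = 0.5, so the number of positives S ~ Bin(12, 0.5).
Step 4: Two-sided exact p-value = sum of Bin(12,0.5) probabilities at or below the observed probability = 0.774414.
Step 5: alpha = 0.05. fail to reject H0.

n_eff = 12, pos = 7, neg = 5, p = 0.774414, fail to reject H0.


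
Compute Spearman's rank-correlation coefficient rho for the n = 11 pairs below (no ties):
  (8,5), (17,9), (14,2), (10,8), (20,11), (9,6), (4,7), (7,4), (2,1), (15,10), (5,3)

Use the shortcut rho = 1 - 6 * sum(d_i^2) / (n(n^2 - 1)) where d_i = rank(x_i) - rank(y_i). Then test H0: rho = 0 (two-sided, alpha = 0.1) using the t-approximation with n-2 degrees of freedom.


Step 1: Rank x and y separately (midranks; no ties here).
rank(x): 8->5, 17->10, 14->8, 10->7, 20->11, 9->6, 4->2, 7->4, 2->1, 15->9, 5->3
rank(y): 5->5, 9->9, 2->2, 8->8, 11->11, 6->6, 7->7, 4->4, 1->1, 10->10, 3->3
Step 2: d_i = R_x(i) - R_y(i); compute d_i^2.
  (5-5)^2=0, (10-9)^2=1, (8-2)^2=36, (7-8)^2=1, (11-11)^2=0, (6-6)^2=0, (2-7)^2=25, (4-4)^2=0, (1-1)^2=0, (9-10)^2=1, (3-3)^2=0
sum(d^2) = 64.
Step 3: rho = 1 - 6*64 / (11*(11^2 - 1)) = 1 - 384/1320 = 0.709091.
Step 4: Under H0, t = rho * sqrt((n-2)/(1-rho^2)) = 3.0169 ~ t(9).
Step 5: Two-sided p-value from the t-distribution with 9 df = 0.014552.
Step 6: alpha = 0.1. reject H0.

rho = 0.7091, p = 0.014552, reject H0 at alpha = 0.1.


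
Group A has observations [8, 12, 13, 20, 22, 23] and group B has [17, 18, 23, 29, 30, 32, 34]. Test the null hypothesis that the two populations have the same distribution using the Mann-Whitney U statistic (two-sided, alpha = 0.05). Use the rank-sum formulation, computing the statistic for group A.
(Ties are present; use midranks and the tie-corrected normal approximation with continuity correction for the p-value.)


Step 1: Combine and sort all 13 observations; assign midranks.
sorted (value, group): (8,X), (12,X), (13,X), (17,Y), (18,Y), (20,X), (22,X), (23,X), (23,Y), (29,Y), (30,Y), (32,Y), (34,Y)
ranks: 8->1, 12->2, 13->3, 17->4, 18->5, 20->6, 22->7, 23->8.5, 23->8.5, 29->10, 30->11, 32->12, 34->13
Step 2: Rank sum for X: R1 = 1 + 2 + 3 + 6 + 7 + 8.5 = 27.5.
Step 3: U_X = R1 - n1(n1+1)/2 = 27.5 - 6*7/2 = 27.5 - 21 = 6.5.
       U_Y = n1*n2 - U_X = 42 - 6.5 = 35.5.
Step 4: Ties are present, so use the tie-corrected normal approximation (with continuity correction) for the p-value.
Step 5: p-value = 0.045204; compare to alpha = 0.05. reject H0.

U_X = 6.5, p = 0.045204, reject H0 at alpha = 0.05.


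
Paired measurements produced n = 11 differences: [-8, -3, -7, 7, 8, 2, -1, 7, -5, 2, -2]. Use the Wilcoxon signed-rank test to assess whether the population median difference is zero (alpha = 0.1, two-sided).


Step 1: Drop any zero differences (none here) and take |d_i|.
|d| = [8, 3, 7, 7, 8, 2, 1, 7, 5, 2, 2]
Step 2: Midrank |d_i| (ties get averaged ranks).
ranks: |8|->10.5, |3|->5, |7|->8, |7|->8, |8|->10.5, |2|->3, |1|->1, |7|->8, |5|->6, |2|->3, |2|->3
Step 3: Attach original signs; sum ranks with positive sign and with negative sign.
W+ = 8 + 10.5 + 3 + 8 + 3 = 32.5
W- = 10.5 + 5 + 8 + 1 + 6 + 3 = 33.5
(Check: W+ + W- = 66 should equal n(n+1)/2 = 66.)
Step 4: Test statistic W = min(W+, W-) = 32.5.
Step 5: Ties in |d|, so use the tie-corrected normal approximation.
        E[W] = n(n+1)/4 = 11*12/4 = 33.
        Tie groups: |d|=2 (t=3), |d|=7 (t=3), |d|=8 (t=2); sum(t^3 - t) = 54.
        Var[W] = n(n+1)(2n+1)/24 - sum(t^3-t)/48 = 3036/24 - 54/48 = 125.375.
        z = (W - E[W]) / sqrt(Var[W]) = (32.5 - 33) / 11.1971 = -0.0447.
        Two-sided p = 2*Phi(z) = 0.964383.
Step 6: alpha = 0.1. fail to reject H0.

W+ = 32.5, W- = 33.5, W = min = 32.5, p = 0.964383, fail to reject H0.


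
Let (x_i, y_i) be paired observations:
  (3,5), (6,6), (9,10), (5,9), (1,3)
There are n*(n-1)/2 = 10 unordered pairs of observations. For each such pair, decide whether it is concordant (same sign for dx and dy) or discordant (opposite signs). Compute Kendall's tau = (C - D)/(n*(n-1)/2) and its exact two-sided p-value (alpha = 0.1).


Step 1: Enumerate the 10 unordered pairs (i,j) with i<j and classify each by sign(x_j-x_i) * sign(y_j-y_i).
  (1,2):dx=+3,dy=+1->C; (1,3):dx=+6,dy=+5->C; (1,4):dx=+2,dy=+4->C; (1,5):dx=-2,dy=-2->C
  (2,3):dx=+3,dy=+4->C; (2,4):dx=-1,dy=+3->D; (2,5):dx=-5,dy=-3->C; (3,4):dx=-4,dy=-1->C
  (3,5):dx=-8,dy=-7->C; (4,5):dx=-4,dy=-6->C
Step 2: C = 9, D = 1, total pairs = 10.
Step 3: tau = (C - D)/(n(n-1)/2) = (9 - 1)/10 = 0.800000.
Step 4: Exact two-sided p-value (enumerate n! = 120 permutations of y under H0): p = 0.083333.
Step 5: alpha = 0.1. reject H0.

tau_b = 0.8000 (C=9, D=1), p = 0.083333, reject H0.


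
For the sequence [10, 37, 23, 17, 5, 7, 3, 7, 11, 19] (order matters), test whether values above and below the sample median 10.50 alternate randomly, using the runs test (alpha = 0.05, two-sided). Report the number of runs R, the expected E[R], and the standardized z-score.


Step 1: Compute median = 10.50; label A = above, B = below.
Labels in order: BAAABBBBAA  (n_A = 5, n_B = 5)
Step 2: Count runs R = 4.
Step 3: Under H0 (random ordering), E[R] = 2*n_A*n_B/(n_A+n_B) + 1 = 2*5*5/10 + 1 = 6.0000.
        Var[R] = 2*n_A*n_B*(2*n_A*n_B - n_A - n_B) / ((n_A+n_B)^2 * (n_A+n_B-1)) = 2000/900 = 2.2222.
        SD[R] = 1.4907.
Step 4: Continuity-corrected z = (R + 0.5 - E[R]) / SD[R] = (4 + 0.5 - 6.0000) / 1.4907 = -1.0062.
Step 5: Two-sided p-value via normal approximation = 2*(1 - Phi(|z|)) = 0.314305.
Step 6: alpha = 0.05. fail to reject H0.

R = 4, z = -1.0062, p = 0.314305, fail to reject H0.


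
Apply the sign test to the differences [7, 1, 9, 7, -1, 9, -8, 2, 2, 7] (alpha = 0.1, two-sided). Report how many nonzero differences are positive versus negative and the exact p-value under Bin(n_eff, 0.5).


Step 1: Discard zero differences. Original n = 10; n_eff = number of nonzero differences = 10.
Nonzero differences (with sign): +7, +1, +9, +7, -1, +9, -8, +2, +2, +7
Step 2: Count signs: positive = 8, negative = 2.
Step 3: Under H0: P(positive) = 0.5, so the number of positives S ~ Bin(10, 0.5).
Step 4: Two-sided exact p-value = sum of Bin(10,0.5) probabilities at or below the observed probability = 0.109375.
Step 5: alpha = 0.1. fail to reject H0.

n_eff = 10, pos = 8, neg = 2, p = 0.109375, fail to reject H0.
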